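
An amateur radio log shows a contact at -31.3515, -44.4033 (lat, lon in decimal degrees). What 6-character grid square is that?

Add 180° to longitude and 90° to latitude: 135.5967, 58.6485.
Field: 135.5967/20 → 6 → G, 58.6485/10 → 5 → F; chars GF.
Square: 15.5967/2 → 7, 8.6485/1 → 8; chars 78.
Subsquare: 1.5967/0.0833333 → 19 → t, 0.6485/0.0416667 → 15 → p; chars tp.

GF78tp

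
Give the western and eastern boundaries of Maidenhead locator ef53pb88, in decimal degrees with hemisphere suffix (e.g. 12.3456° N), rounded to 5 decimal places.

88.68333° W, 88.67500° W

Field E=4, F=5: +4·20° lon, +5·10° lat → SW at lon -100°, lat -40°.
Square 5, 3: +5·2° lon, +3·1° lat → SW at lon -90°, lat -37°.
Subsquare p=15, b=1: +15·0.0833333° lon, +1·0.0416667° lat → SW at lon -88.75°, lat -36.9583°.
Extended square 8, 8: +8·0.00833333° lon, +8·0.00416667° lat → SW at lon -88.6833°, lat -36.925°.
Cell spans 0.00833333° lon × 0.00416667° lat.
west 88.68333° W, east 88.67500° W.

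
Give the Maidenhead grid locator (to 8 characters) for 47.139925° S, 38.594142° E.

KE92hu16

Shift to the Maidenhead origin (180°W, 90°S): lon 218.59414, lat 42.86008.
Field (20°×10°, letters A–R): lon ⌊218.59414/20⌋ = 10 → K; lat ⌊42.86008/10⌋ = 4 → E.
Square (2°×1°, digits 0–9): lon ⌊18.59414/2⌋ = 9; lat ⌊2.86008/1⌋ = 2.
Subsquare (5′×2.5′, letters a–x): lon ⌊0.59414/0.0833333⌋ = 7 → h; lat ⌊0.86008/0.0416667⌋ = 20 → u.
Extended square (30″×15″, digits 0–9): lon ⌊0.01081/0.00833333⌋ = 1; lat ⌊0.02674/0.00416667⌋ = 6.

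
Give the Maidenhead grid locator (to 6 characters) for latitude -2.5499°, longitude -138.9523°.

CI07mk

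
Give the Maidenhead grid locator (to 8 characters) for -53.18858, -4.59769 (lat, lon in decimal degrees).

ID76qt84

Shift to the Maidenhead origin (180°W, 90°S): lon 175.40231, lat 36.81142.
Field (20°×10°, letters A–R): lon ⌊175.40231/20⌋ = 8 → I; lat ⌊36.81142/10⌋ = 3 → D.
Square (2°×1°, digits 0–9): lon ⌊15.40231/2⌋ = 7; lat ⌊6.81142/1⌋ = 6.
Subsquare (5′×2.5′, letters a–x): lon ⌊1.40231/0.0833333⌋ = 16 → q; lat ⌊0.81142/0.0416667⌋ = 19 → t.
Extended square (30″×15″, digits 0–9): lon ⌊0.06898/0.00833333⌋ = 8; lat ⌊0.01975/0.00416667⌋ = 4.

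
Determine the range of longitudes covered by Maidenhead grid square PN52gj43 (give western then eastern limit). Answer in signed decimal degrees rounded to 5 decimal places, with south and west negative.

Field P=15, N=13: +15·20° lon, +13·10° lat → SW at lon 120°, lat 40°.
Square 5, 2: +5·2° lon, +2·1° lat → SW at lon 130°, lat 42°.
Subsquare g=6, j=9: +6·0.0833333° lon, +9·0.0416667° lat → SW at lon 130.5°, lat 42.375°.
Extended square 4, 3: +4·0.00833333° lon, +3·0.00416667° lat → SW at lon 130.533°, lat 42.3875°.
Cell spans 0.00833333° lon × 0.00416667° lat.
west 130.53333, east 130.54167.

130.53333, 130.54167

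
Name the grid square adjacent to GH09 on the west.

FH99

Longitude square 0; −1 → -1, wraps to 9, carry into field.
Longitude field G = 6; −1 → 5 = F.
The latitude characters are unchanged.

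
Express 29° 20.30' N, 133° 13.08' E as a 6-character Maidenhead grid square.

PL69oi

Offset from 180°W / 90°S: lon 313.2180°, lat 119.3383°.
Field (20°×10°, letters A–R): lon ⌊313.2180/20⌋ = 15 → P; lat ⌊119.3383/10⌋ = 11 → L.
Square (2°×1°, digits 0–9): lon ⌊13.2180/2⌋ = 6; lat ⌊9.3383/1⌋ = 9.
Subsquare (5′×2.5′, letters a–x): lon ⌊1.2180/0.0833333⌋ = 14 → o; lat ⌊0.3383/0.0416667⌋ = 8 → i.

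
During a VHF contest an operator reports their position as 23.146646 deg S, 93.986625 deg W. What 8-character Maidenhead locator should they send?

EG36au14

Add 180° to longitude and 90° to latitude: 86.01337, 66.85335.
Field: 86.01337/20 → 4 → E, 66.85335/10 → 6 → G; chars EG.
Square: 6.01337/2 → 3, 6.85335/1 → 6; chars 36.
Subsquare: 0.01337/0.0833333 → 0 → a, 0.85335/0.0416667 → 20 → u; chars au.
Extended square: 0.01337/0.00833333 → 1, 0.02002/0.00416667 → 4; chars 14.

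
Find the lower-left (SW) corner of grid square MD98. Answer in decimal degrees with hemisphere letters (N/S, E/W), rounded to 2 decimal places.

52.00° S, 78.00° E

Field M=12, D=3: +12·20° lon, +3·10° lat → SW at lon 60°, lat -60°.
Square 9, 8: +9·2° lon, +8·1° lat → SW at lon 78°, lat -52°.
latitude 52.00° S, longitude 78.00° E.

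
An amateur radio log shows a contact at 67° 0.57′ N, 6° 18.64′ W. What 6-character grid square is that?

Add 180° to longitude and 90° to latitude: 173.6893, 157.0095.
Field: lon ⌊173.6893/20⌋ = 8 → I; lat ⌊157.0095/10⌋ = 15 → P.
Square: lon ⌊13.6893/2⌋ = 6; lat ⌊7.0095/1⌋ = 7.
Subsquare: lon ⌊1.6893/0.0833333⌋ = 20 → u; lat ⌊0.0095/0.0416667⌋ = 0 → a.

IP67ua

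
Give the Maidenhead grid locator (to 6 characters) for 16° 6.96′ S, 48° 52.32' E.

LH43kv

Shift to the Maidenhead origin (180°W, 90°S): lon 228.8720, lat 73.8840.
Field (20°×10°, letters A–R): lon ⌊228.8720/20⌋ = 11 → L; lat ⌊73.8840/10⌋ = 7 → H.
Square (2°×1°, digits 0–9): lon ⌊8.8720/2⌋ = 4; lat ⌊3.8840/1⌋ = 3.
Subsquare (5′×2.5′, letters a–x): lon ⌊0.8720/0.0833333⌋ = 10 → k; lat ⌊0.8840/0.0416667⌋ = 21 → v.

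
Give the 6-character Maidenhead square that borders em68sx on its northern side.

EM69sa

Latitude subsquare x = 23; +1 → 24, wraps to 0 = a, carry into square.
Latitude square 8; +1 → 9.
The longitude characters are unchanged.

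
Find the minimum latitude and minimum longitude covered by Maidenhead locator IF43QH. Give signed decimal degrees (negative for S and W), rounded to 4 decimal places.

-36.7083, -10.6667

Field I=8, F=5: +8·20° lon, +5·10° lat → SW at lon -20°, lat -40°.
Square 4, 3: +4·2° lon, +3·1° lat → SW at lon -12°, lat -37°.
Subsquare q=16, h=7: +16·0.0833333° lon, +7·0.0416667° lat → SW at lon -10.6667°, lat -36.7083°.
latitude -36.7083, longitude -10.6667.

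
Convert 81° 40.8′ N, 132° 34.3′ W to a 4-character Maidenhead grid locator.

Add 180° to longitude and 90° to latitude: 47.43, 171.68.
Field: lon ⌊47.43/20⌋ = 2 → C; lat ⌊171.68/10⌋ = 17 → R.
Square: lon ⌊7.43/2⌋ = 3; lat ⌊1.68/1⌋ = 1.

CR31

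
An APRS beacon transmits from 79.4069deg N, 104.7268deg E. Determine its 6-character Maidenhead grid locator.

Add 180° to longitude and 90° to latitude: 284.7268, 169.4069.
Field: lon ⌊284.7268/20⌋ = 14 → O; lat ⌊169.4069/10⌋ = 16 → Q.
Square: lon ⌊4.7268/2⌋ = 2; lat ⌊9.4069/1⌋ = 9.
Subsquare: lon ⌊0.7268/0.0833333⌋ = 8 → i; lat ⌊0.4069/0.0416667⌋ = 9 → j.

OQ29ij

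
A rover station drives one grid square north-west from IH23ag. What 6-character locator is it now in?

Longitude subsquare a = 0; −1 → -1, wraps to 23 = x, carry into square.
Longitude square 2; −1 → 1.
Latitude subsquare g = 6; +1 → 7 = h.

IH13xh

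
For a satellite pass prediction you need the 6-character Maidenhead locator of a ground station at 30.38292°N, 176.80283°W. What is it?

AM10oj

Shift to the Maidenhead origin (180°W, 90°S): lon 3.1972, lat 120.3829.
Field: 3.1972/20 → 0 → A, 120.3829/10 → 12 → M; chars AM.
Square: 3.1972/2 → 1, 0.3829/1 → 0; chars 10.
Subsquare: 1.1972/0.0833333 → 14 → o, 0.3829/0.0416667 → 9 → j; chars oj.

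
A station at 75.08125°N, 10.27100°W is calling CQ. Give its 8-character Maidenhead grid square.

IQ45ub79

Add 180° to longitude and 90° to latitude: 169.72900, 165.08125.
Field (20°×10°, letters A–R): lon ⌊169.72900/20⌋ = 8 → I; lat ⌊165.08125/10⌋ = 16 → Q.
Square (2°×1°, digits 0–9): lon ⌊9.72900/2⌋ = 4; lat ⌊5.08125/1⌋ = 5.
Subsquare (5′×2.5′, letters a–x): lon ⌊1.72900/0.0833333⌋ = 20 → u; lat ⌊0.08125/0.0416667⌋ = 1 → b.
Extended square (30″×15″, digits 0–9): lon ⌊0.06233/0.00833333⌋ = 7; lat ⌊0.03958/0.00416667⌋ = 9.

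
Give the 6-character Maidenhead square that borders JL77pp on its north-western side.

Longitude subsquare p = 15; −1 → 14 = o.
Latitude subsquare p = 15; +1 → 16 = q.

JL77oq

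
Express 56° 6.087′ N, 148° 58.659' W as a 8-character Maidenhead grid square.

Shift to the Maidenhead origin (180°W, 90°S): lon 31.02235, lat 146.10145.
Field: lon ⌊31.02235/20⌋ = 1 → B; lat ⌊146.10145/10⌋ = 14 → O.
Square: lon ⌊11.02235/2⌋ = 5; lat ⌊6.10145/1⌋ = 6.
Subsquare: lon ⌊1.02235/0.0833333⌋ = 12 → m; lat ⌊0.10145/0.0416667⌋ = 2 → c.
Extended square: lon ⌊0.02235/0.00833333⌋ = 2; lat ⌊0.01812/0.00416667⌋ = 4.

BO56mc24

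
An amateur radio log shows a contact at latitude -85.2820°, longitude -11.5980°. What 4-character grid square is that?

IA44

Add 180° to longitude and 90° to latitude: 168.40, 4.72.
Field (20°×10°, letters A–R): lon ⌊168.40/20⌋ = 8 → I; lat ⌊4.72/10⌋ = 0 → A.
Square (2°×1°, digits 0–9): lon ⌊8.40/2⌋ = 4; lat ⌊4.72/1⌋ = 4.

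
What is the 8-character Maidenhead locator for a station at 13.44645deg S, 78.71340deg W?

Shift to the Maidenhead origin (180°W, 90°S): lon 101.28660, lat 76.55355.
Field: lon ⌊101.28660/20⌋ = 5 → F; lat ⌊76.55355/10⌋ = 7 → H.
Square: lon ⌊1.28660/2⌋ = 0; lat ⌊6.55355/1⌋ = 6.
Subsquare: lon ⌊1.28660/0.0833333⌋ = 15 → p; lat ⌊0.55355/0.0416667⌋ = 13 → n.
Extended square: lon ⌊0.03660/0.00833333⌋ = 4; lat ⌊0.01188/0.00416667⌋ = 2.

FH06pn42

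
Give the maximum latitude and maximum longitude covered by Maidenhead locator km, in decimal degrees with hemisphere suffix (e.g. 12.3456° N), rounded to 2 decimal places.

Field K=10, M=12: +10·20° lon, +12·10° lat → SW at lon 20°, lat 30°.
Cell spans 20° lon × 10° lat. NE corner is SW corner plus one full cell.
latitude 40.00° N, longitude 40.00° E.

40.00° N, 40.00° E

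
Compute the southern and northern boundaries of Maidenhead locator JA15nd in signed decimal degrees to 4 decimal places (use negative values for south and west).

-84.8750, -84.8333

Field J=9, A=0: +9·20° lon, +0·10° lat → SW at lon 0°, lat -90°.
Square 1, 5: +1·2° lon, +5·1° lat → SW at lon 2°, lat -85°.
Subsquare n=13, d=3: +13·0.0833333° lon, +3·0.0416667° lat → SW at lon 3.08333°, lat -84.875°.
Cell spans 0.0833333° lon × 0.0416667° lat.
south -84.8750, north -84.8333.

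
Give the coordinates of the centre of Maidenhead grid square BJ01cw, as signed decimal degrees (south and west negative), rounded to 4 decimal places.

1.9375, -159.7917

Field B=1, J=9: +1·20° lon, +9·10° lat → SW at lon -160°, lat 0°.
Square 0, 1: +0·2° lon, +1·1° lat → SW at lon -160°, lat 1°.
Subsquare c=2, w=22: +2·0.0833333° lon, +22·0.0416667° lat → SW at lon -159.833°, lat 1.91667°.
Cell spans 0.0833333° lon × 0.0416667° lat. Centre is SW corner plus half of each.
latitude 1.9375, longitude -159.7917.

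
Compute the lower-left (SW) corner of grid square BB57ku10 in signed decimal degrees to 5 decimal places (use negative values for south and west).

Field B=1, B=1: +1·20° lon, +1·10° lat → SW at lon -160°, lat -80°.
Square 5, 7: +5·2° lon, +7·1° lat → SW at lon -150°, lat -73°.
Subsquare k=10, u=20: +10·0.0833333° lon, +20·0.0416667° lat → SW at lon -149.167°, lat -72.1667°.
Extended square 1, 0: +1·0.00833333° lon, +0·0.00416667° lat → SW at lon -149.158°, lat -72.1667°.
latitude -72.16667, longitude -149.15833.

-72.16667, -149.15833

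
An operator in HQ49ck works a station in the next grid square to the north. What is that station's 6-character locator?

Latitude subsquare k = 10; +1 → 11 = l.
The longitude characters are unchanged.

HQ49cl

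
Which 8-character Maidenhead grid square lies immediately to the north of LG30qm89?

Latitude extended square 9; +1 → 10, wraps to 0, carry into subsquare.
Latitude subsquare m = 12; +1 → 13 = n.
The longitude characters are unchanged.

LG30qn80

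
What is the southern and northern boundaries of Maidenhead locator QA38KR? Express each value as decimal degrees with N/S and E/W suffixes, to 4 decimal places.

Field Q=16, A=0: +16·20° lon, +0·10° lat → SW at lon 140°, lat -90°.
Square 3, 8: +3·2° lon, +8·1° lat → SW at lon 146°, lat -82°.
Subsquare k=10, r=17: +10·0.0833333° lon, +17·0.0416667° lat → SW at lon 146.833°, lat -81.2917°.
Cell spans 0.0833333° lon × 0.0416667° lat.
south 81.2917° S, north 81.2500° S.

81.2917° S, 81.2500° S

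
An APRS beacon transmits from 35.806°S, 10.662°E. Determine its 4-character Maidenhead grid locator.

JF54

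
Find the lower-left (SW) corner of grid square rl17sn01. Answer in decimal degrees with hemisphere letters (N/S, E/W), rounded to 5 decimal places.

Field R=17, L=11: +17·20° lon, +11·10° lat → SW at lon 160°, lat 20°.
Square 1, 7: +1·2° lon, +7·1° lat → SW at lon 162°, lat 27°.
Subsquare s=18, n=13: +18·0.0833333° lon, +13·0.0416667° lat → SW at lon 163.5°, lat 27.5417°.
Extended square 0, 1: +0·0.00833333° lon, +1·0.00416667° lat → SW at lon 163.5°, lat 27.5458°.
latitude 27.54583° N, longitude 163.50000° E.

27.54583° N, 163.50000° E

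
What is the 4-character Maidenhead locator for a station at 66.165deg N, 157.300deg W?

Add 180° to longitude and 90° to latitude: 22.70, 156.17.
Field (20°×10°, letters A–R): 22.70/20 → 1 → B, 156.17/10 → 15 → P; chars BP.
Square (2°×1°, digits 0–9): 2.70/2 → 1, 6.17/1 → 6; chars 16.

BP16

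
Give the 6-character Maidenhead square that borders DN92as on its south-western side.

Longitude subsquare a = 0; −1 → -1, wraps to 23 = x, carry into square.
Longitude square 9; −1 → 8.
Latitude subsquare s = 18; −1 → 17 = r.

DN82xr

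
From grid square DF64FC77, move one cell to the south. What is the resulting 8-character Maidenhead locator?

Latitude extended square 7; −1 → 6.
The longitude characters are unchanged.

DF64fc76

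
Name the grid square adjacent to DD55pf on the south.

Latitude subsquare f = 5; −1 → 4 = e.
The longitude characters are unchanged.

DD55pe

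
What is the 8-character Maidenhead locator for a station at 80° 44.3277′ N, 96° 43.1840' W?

ER10pr37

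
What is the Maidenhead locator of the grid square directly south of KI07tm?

KI07tl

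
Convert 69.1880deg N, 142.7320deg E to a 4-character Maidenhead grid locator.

Offset from 180°W / 90°S: lon 322.73°, lat 159.19°.
Field (20°×10°, letters A–R): 322.73/20 → 16 → Q, 159.19/10 → 15 → P; chars QP.
Square (2°×1°, digits 0–9): 2.73/2 → 1, 9.19/1 → 9; chars 19.

QP19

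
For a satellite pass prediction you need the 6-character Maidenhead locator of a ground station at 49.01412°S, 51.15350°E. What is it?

Add 180° to longitude and 90° to latitude: 231.1535, 40.9859.
Field: lon ⌊231.1535/20⌋ = 11 → L; lat ⌊40.9859/10⌋ = 4 → E.
Square: lon ⌊11.1535/2⌋ = 5; lat ⌊0.9859/1⌋ = 0.
Subsquare: lon ⌊1.1535/0.0833333⌋ = 13 → n; lat ⌊0.9859/0.0416667⌋ = 23 → x.

LE50nx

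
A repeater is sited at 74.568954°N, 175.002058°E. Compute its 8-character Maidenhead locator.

Add 180° to longitude and 90° to latitude: 355.00206, 164.56895.
Field: 355.00206/20 → 17 → R, 164.56895/10 → 16 → Q; chars RQ.
Square: 15.00206/2 → 7, 4.56895/1 → 4; chars 74.
Subsquare: 1.00206/0.0833333 → 12 → m, 0.56895/0.0416667 → 13 → n; chars mn.
Extended square: 0.00206/0.00833333 → 0, 0.02729/0.00416667 → 6; chars 06.

RQ74mn06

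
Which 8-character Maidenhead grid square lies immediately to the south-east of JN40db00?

Longitude extended square 0; +1 → 1.
Latitude extended square 0; −1 → -1, wraps to 9, carry into subsquare.
Latitude subsquare b = 1; −1 → 0 = a.

JN40da19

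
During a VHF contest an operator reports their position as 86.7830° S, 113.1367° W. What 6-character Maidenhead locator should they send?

Offset from 180°W / 90°S: lon 66.8633°, lat 3.2170°.
Field: 66.8633/20 → 3 → D, 3.2170/10 → 0 → A; chars DA.
Square: 6.8633/2 → 3, 3.2170/1 → 3; chars 33.
Subsquare: 0.8633/0.0833333 → 10 → k, 0.2170/0.0416667 → 5 → f; chars kf.

DA33kf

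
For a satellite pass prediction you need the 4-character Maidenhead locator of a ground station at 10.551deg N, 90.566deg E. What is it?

NK50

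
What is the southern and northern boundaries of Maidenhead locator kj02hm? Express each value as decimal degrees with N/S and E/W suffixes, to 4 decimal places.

2.5000° N, 2.5417° N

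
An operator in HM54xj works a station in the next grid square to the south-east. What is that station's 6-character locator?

Longitude subsquare x = 23; +1 → 24, wraps to 0 = a, carry into square.
Longitude square 5; +1 → 6.
Latitude subsquare j = 9; −1 → 8 = i.

HM64ai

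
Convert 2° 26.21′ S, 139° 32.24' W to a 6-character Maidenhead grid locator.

Offset from 180°W / 90°S: lon 40.4627°, lat 87.5632°.
Field: lon ⌊40.4627/20⌋ = 2 → C; lat ⌊87.5632/10⌋ = 8 → I.
Square: lon ⌊0.4627/2⌋ = 0; lat ⌊7.5632/1⌋ = 7.
Subsquare: lon ⌊0.4627/0.0833333⌋ = 5 → f; lat ⌊0.5632/0.0416667⌋ = 13 → n.

CI07fn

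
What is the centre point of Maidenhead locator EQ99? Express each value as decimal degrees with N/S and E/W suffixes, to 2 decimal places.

Field E=4, Q=16: +4·20° lon, +16·10° lat → SW at lon -100°, lat 70°.
Square 9, 9: +9·2° lon, +9·1° lat → SW at lon -82°, lat 79°.
Cell spans 2° lon × 1° lat. Centre is SW corner plus half of each.
latitude 79.50° N, longitude 81.00° W.

79.50° N, 81.00° W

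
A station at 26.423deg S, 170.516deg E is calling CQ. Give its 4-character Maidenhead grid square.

RG53

Offset from 180°W / 90°S: lon 350.52°, lat 63.58°.
Field (20°×10°, letters A–R): 350.52/20 → 17 → R, 63.58/10 → 6 → G; chars RG.
Square (2°×1°, digits 0–9): 10.52/2 → 5, 3.58/1 → 3; chars 53.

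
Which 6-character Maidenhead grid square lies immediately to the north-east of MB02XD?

Longitude subsquare x = 23; +1 → 24, wraps to 0 = a, carry into square.
Longitude square 0; +1 → 1.
Latitude subsquare d = 3; +1 → 4 = e.

MB12ae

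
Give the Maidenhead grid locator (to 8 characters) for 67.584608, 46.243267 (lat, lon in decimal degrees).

LP37co90

Add 180° to longitude and 90° to latitude: 226.24327, 157.58461.
Field: 226.24327/20 → 11 → L, 157.58461/10 → 15 → P; chars LP.
Square: 6.24327/2 → 3, 7.58461/1 → 7; chars 37.
Subsquare: 0.24327/0.0833333 → 2 → c, 0.58461/0.0416667 → 14 → o; chars co.
Extended square: 0.07660/0.00833333 → 9, 0.00127/0.00416667 → 0; chars 90.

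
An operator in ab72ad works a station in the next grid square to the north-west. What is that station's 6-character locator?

AB62xe

Longitude subsquare a = 0; −1 → -1, wraps to 23 = x, carry into square.
Longitude square 7; −1 → 6.
Latitude subsquare d = 3; +1 → 4 = e.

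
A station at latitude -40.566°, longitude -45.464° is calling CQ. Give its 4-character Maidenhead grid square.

GE79

Add 180° to longitude and 90° to latitude: 134.54, 49.43.
Field: lon ⌊134.54/20⌋ = 6 → G; lat ⌊49.43/10⌋ = 4 → E.
Square: lon ⌊14.54/2⌋ = 7; lat ⌊9.43/1⌋ = 9.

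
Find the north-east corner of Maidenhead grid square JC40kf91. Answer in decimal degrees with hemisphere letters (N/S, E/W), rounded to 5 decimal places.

69.78333° S, 8.91667° E

Field J=9, C=2: +9·20° lon, +2·10° lat → SW at lon 0°, lat -70°.
Square 4, 0: +4·2° lon, +0·1° lat → SW at lon 8°, lat -70°.
Subsquare k=10, f=5: +10·0.0833333° lon, +5·0.0416667° lat → SW at lon 8.83333°, lat -69.7917°.
Extended square 9, 1: +9·0.00833333° lon, +1·0.00416667° lat → SW at lon 8.90833°, lat -69.7875°.
Cell spans 0.00833333° lon × 0.00416667° lat. NE corner is SW corner plus one full cell.
latitude 69.78333° S, longitude 8.91667° E.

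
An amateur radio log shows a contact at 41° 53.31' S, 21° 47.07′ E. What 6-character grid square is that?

KE08vc

Offset from 180°W / 90°S: lon 201.7845°, lat 48.1115°.
Field (20°×10°, letters A–R): lon ⌊201.7845/20⌋ = 10 → K; lat ⌊48.1115/10⌋ = 4 → E.
Square (2°×1°, digits 0–9): lon ⌊1.7845/2⌋ = 0; lat ⌊8.1115/1⌋ = 8.
Subsquare (5′×2.5′, letters a–x): lon ⌊1.7845/0.0833333⌋ = 21 → v; lat ⌊0.1115/0.0416667⌋ = 2 → c.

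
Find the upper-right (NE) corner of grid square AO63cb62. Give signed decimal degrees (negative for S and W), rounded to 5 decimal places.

53.05417, -167.77500

Field A=0, O=14: +0·20° lon, +14·10° lat → SW at lon -180°, lat 50°.
Square 6, 3: +6·2° lon, +3·1° lat → SW at lon -168°, lat 53°.
Subsquare c=2, b=1: +2·0.0833333° lon, +1·0.0416667° lat → SW at lon -167.833°, lat 53.0417°.
Extended square 6, 2: +6·0.00833333° lon, +2·0.00416667° lat → SW at lon -167.783°, lat 53.05°.
Cell spans 0.00833333° lon × 0.00416667° lat. NE corner is SW corner plus one full cell.
latitude 53.05417, longitude -167.77500.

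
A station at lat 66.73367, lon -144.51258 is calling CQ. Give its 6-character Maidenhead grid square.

BP76rr

Offset from 180°W / 90°S: lon 35.4874°, lat 156.7337°.
Field (20°×10°, letters A–R): lon ⌊35.4874/20⌋ = 1 → B; lat ⌊156.7337/10⌋ = 15 → P.
Square (2°×1°, digits 0–9): lon ⌊15.4874/2⌋ = 7; lat ⌊6.7337/1⌋ = 6.
Subsquare (5′×2.5′, letters a–x): lon ⌊1.4874/0.0833333⌋ = 17 → r; lat ⌊0.7337/0.0416667⌋ = 17 → r.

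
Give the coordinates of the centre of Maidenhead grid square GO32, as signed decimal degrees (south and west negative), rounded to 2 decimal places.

Field G=6, O=14: +6·20° lon, +14·10° lat → SW at lon -60°, lat 50°.
Square 3, 2: +3·2° lon, +2·1° lat → SW at lon -54°, lat 52°.
Cell spans 2° lon × 1° lat. Centre is SW corner plus half of each.
latitude 52.50, longitude -53.00.

52.50, -53.00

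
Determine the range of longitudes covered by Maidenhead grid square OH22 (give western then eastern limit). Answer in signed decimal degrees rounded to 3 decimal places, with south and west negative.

104.000, 106.000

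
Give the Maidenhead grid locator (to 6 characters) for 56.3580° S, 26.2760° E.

Add 180° to longitude and 90° to latitude: 206.2760, 33.6420.
Field: 206.2760/20 → 10 → K, 33.6420/10 → 3 → D; chars KD.
Square: 6.2760/2 → 3, 3.6420/1 → 3; chars 33.
Subsquare: 0.2760/0.0833333 → 3 → d, 0.6420/0.0416667 → 15 → p; chars dp.

KD33dp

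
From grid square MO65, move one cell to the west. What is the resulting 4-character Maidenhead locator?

MO55

Longitude square 6; −1 → 5.
The latitude characters are unchanged.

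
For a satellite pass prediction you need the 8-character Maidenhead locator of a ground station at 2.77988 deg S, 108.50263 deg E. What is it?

OI47gf02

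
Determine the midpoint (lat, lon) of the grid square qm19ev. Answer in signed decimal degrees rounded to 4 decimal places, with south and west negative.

39.8958, 142.3750

Field Q=16, M=12: +16·20° lon, +12·10° lat → SW at lon 140°, lat 30°.
Square 1, 9: +1·2° lon, +9·1° lat → SW at lon 142°, lat 39°.
Subsquare e=4, v=21: +4·0.0833333° lon, +21·0.0416667° lat → SW at lon 142.333°, lat 39.875°.
Cell spans 0.0833333° lon × 0.0416667° lat. Centre is SW corner plus half of each.
latitude 39.8958, longitude 142.3750.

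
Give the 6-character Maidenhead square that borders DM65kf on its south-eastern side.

DM65le

Longitude subsquare k = 10; +1 → 11 = l.
Latitude subsquare f = 5; −1 → 4 = e.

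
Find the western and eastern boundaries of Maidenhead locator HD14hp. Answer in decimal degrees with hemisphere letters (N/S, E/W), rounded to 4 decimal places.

37.4167° W, 37.3333° W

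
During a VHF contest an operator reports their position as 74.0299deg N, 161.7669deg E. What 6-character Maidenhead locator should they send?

Add 180° to longitude and 90° to latitude: 341.7669, 164.0299.
Field (20°×10°, letters A–R): 341.7669/20 → 17 → R, 164.0299/10 → 16 → Q; chars RQ.
Square (2°×1°, digits 0–9): 1.7669/2 → 0, 4.0299/1 → 4; chars 04.
Subsquare (5′×2.5′, letters a–x): 1.7669/0.0833333 → 21 → v, 0.0299/0.0416667 → 0 → a; chars va.

RQ04va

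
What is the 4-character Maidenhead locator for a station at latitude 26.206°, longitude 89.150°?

Offset from 180°W / 90°S: lon 269.15°, lat 116.21°.
Field (20°×10°, letters A–R): 269.15/20 → 13 → N, 116.21/10 → 11 → L; chars NL.
Square (2°×1°, digits 0–9): 9.15/2 → 4, 6.21/1 → 6; chars 46.

NL46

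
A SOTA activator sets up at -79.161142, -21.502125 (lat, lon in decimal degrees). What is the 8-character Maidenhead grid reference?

Shift to the Maidenhead origin (180°W, 90°S): lon 158.49787, lat 10.83886.
Field: lon ⌊158.49787/20⌋ = 7 → H; lat ⌊10.83886/10⌋ = 1 → B.
Square: lon ⌊18.49787/2⌋ = 9; lat ⌊0.83886/1⌋ = 0.
Subsquare: lon ⌊0.49787/0.0833333⌋ = 5 → f; lat ⌊0.83886/0.0416667⌋ = 20 → u.
Extended square: lon ⌊0.08121/0.00833333⌋ = 9; lat ⌊0.00552/0.00416667⌋ = 1.

HB90fu91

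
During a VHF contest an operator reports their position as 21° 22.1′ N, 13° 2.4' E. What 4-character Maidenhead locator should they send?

JL61

Shift to the Maidenhead origin (180°W, 90°S): lon 193.04, lat 111.37.
Field: lon ⌊193.04/20⌋ = 9 → J; lat ⌊111.37/10⌋ = 11 → L.
Square: lon ⌊13.04/2⌋ = 6; lat ⌊1.37/1⌋ = 1.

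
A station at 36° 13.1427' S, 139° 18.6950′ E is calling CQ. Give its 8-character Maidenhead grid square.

Offset from 180°W / 90°S: lon 319.31158°, lat 53.78095°.
Field (20°×10°, letters A–R): 319.31158/20 → 15 → P, 53.78095/10 → 5 → F; chars PF.
Square (2°×1°, digits 0–9): 19.31158/2 → 9, 3.78095/1 → 3; chars 93.
Subsquare (5′×2.5′, letters a–x): 1.31158/0.0833333 → 15 → p, 0.78095/0.0416667 → 18 → s; chars ps.
Extended square (30″×15″, digits 0–9): 0.06158/0.00833333 → 7, 0.03095/0.00416667 → 7; chars 77.

PF93ps77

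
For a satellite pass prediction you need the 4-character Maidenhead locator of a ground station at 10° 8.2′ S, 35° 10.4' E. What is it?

KH79

Add 180° to longitude and 90° to latitude: 215.17, 79.86.
Field (20°×10°, letters A–R): 215.17/20 → 10 → K, 79.86/10 → 7 → H; chars KH.
Square (2°×1°, digits 0–9): 15.17/2 → 7, 9.86/1 → 9; chars 79.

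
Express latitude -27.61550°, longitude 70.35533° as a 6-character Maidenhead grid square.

Offset from 180°W / 90°S: lon 250.3553°, lat 62.3845°.
Field: lon ⌊250.3553/20⌋ = 12 → M; lat ⌊62.3845/10⌋ = 6 → G.
Square: lon ⌊10.3553/2⌋ = 5; lat ⌊2.3845/1⌋ = 2.
Subsquare: lon ⌊0.3553/0.0833333⌋ = 4 → e; lat ⌊0.3845/0.0416667⌋ = 9 → j.

MG52ej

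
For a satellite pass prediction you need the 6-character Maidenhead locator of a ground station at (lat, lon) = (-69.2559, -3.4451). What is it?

IC80gr

Shift to the Maidenhead origin (180°W, 90°S): lon 176.5549, lat 20.7441.
Field (20°×10°, letters A–R): lon ⌊176.5549/20⌋ = 8 → I; lat ⌊20.7441/10⌋ = 2 → C.
Square (2°×1°, digits 0–9): lon ⌊16.5549/2⌋ = 8; lat ⌊0.7441/1⌋ = 0.
Subsquare (5′×2.5′, letters a–x): lon ⌊0.5549/0.0833333⌋ = 6 → g; lat ⌊0.7441/0.0416667⌋ = 17 → r.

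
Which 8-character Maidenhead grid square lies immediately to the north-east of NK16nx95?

NK16ox06

Longitude extended square 9; +1 → 10, wraps to 0, carry into subsquare.
Longitude subsquare n = 13; +1 → 14 = o.
Latitude extended square 5; +1 → 6.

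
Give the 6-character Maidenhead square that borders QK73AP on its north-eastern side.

Longitude subsquare a = 0; +1 → 1 = b.
Latitude subsquare p = 15; +1 → 16 = q.

QK73bq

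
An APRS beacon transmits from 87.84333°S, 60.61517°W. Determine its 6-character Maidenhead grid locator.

Add 180° to longitude and 90° to latitude: 119.3848, 2.1567.
Field: lon ⌊119.3848/20⌋ = 5 → F; lat ⌊2.1567/10⌋ = 0 → A.
Square: lon ⌊19.3848/2⌋ = 9; lat ⌊2.1567/1⌋ = 2.
Subsquare: lon ⌊1.3848/0.0833333⌋ = 16 → q; lat ⌊0.1567/0.0416667⌋ = 3 → d.

FA92qd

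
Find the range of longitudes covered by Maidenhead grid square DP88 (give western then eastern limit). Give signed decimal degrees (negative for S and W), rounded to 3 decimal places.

-104.000, -102.000

Field D=3, P=15: +3·20° lon, +15·10° lat → SW at lon -120°, lat 60°.
Square 8, 8: +8·2° lon, +8·1° lat → SW at lon -104°, lat 68°.
Cell spans 2° lon × 1° lat.
west -104.000, east -102.000.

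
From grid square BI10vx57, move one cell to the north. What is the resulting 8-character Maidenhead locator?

Latitude extended square 7; +1 → 8.
The longitude characters are unchanged.

BI10vx58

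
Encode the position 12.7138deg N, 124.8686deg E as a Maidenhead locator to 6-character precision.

Shift to the Maidenhead origin (180°W, 90°S): lon 304.8686, lat 102.7138.
Field: 304.8686/20 → 15 → P, 102.7138/10 → 10 → K; chars PK.
Square: 4.8686/2 → 2, 2.7138/1 → 2; chars 22.
Subsquare: 0.8686/0.0833333 → 10 → k, 0.7138/0.0416667 → 17 → r; chars kr.

PK22kr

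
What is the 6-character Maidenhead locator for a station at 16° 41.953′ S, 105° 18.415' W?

DH73ih

Offset from 180°W / 90°S: lon 74.6931°, lat 73.3008°.
Field: 74.6931/20 → 3 → D, 73.3008/10 → 7 → H; chars DH.
Square: 14.6931/2 → 7, 3.3008/1 → 3; chars 73.
Subsquare: 0.6931/0.0833333 → 8 → i, 0.3008/0.0416667 → 7 → h; chars ih.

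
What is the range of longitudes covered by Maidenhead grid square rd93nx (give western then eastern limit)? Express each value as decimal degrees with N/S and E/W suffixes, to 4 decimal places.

Field R=17, D=3: +17·20° lon, +3·10° lat → SW at lon 160°, lat -60°.
Square 9, 3: +9·2° lon, +3·1° lat → SW at lon 178°, lat -57°.
Subsquare n=13, x=23: +13·0.0833333° lon, +23·0.0416667° lat → SW at lon 179.083°, lat -56.0417°.
Cell spans 0.0833333° lon × 0.0416667° lat.
west 179.0833° E, east 179.1667° E.

179.0833° E, 179.1667° E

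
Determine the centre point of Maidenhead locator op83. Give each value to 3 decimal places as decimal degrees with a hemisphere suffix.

Field O=14, P=15: +14·20° lon, +15·10° lat → SW at lon 100°, lat 60°.
Square 8, 3: +8·2° lon, +3·1° lat → SW at lon 116°, lat 63°.
Cell spans 2° lon × 1° lat. Centre is SW corner plus half of each.
latitude 63.500° N, longitude 117.000° E.

63.500° N, 117.000° E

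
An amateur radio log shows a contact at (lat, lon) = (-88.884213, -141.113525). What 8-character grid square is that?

BA91kc67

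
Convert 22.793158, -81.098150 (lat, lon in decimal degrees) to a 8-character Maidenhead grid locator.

Offset from 180°W / 90°S: lon 98.90185°, lat 112.79316°.
Field (20°×10°, letters A–R): 98.90185/20 → 4 → E, 112.79316/10 → 11 → L; chars EL.
Square (2°×1°, digits 0–9): 18.90185/2 → 9, 2.79316/1 → 2; chars 92.
Subsquare (5′×2.5′, letters a–x): 0.90185/0.0833333 → 10 → k, 0.79316/0.0416667 → 19 → t; chars kt.
Extended square (30″×15″, digits 0–9): 0.06852/0.00833333 → 8, 0.00149/0.00416667 → 0; chars 80.

EL92kt80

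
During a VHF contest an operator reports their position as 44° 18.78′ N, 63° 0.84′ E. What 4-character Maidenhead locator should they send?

MN14

Add 180° to longitude and 90° to latitude: 243.01, 134.31.
Field (20°×10°, letters A–R): 243.01/20 → 12 → M, 134.31/10 → 13 → N; chars MN.
Square (2°×1°, digits 0–9): 3.01/2 → 1, 4.31/1 → 4; chars 14.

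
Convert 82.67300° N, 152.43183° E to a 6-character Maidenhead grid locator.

QR62fq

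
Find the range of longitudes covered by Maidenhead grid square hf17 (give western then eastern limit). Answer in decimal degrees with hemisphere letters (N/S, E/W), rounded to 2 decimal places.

Field H=7, F=5: +7·20° lon, +5·10° lat → SW at lon -40°, lat -40°.
Square 1, 7: +1·2° lon, +7·1° lat → SW at lon -38°, lat -33°.
Cell spans 2° lon × 1° lat.
west 38.00° W, east 36.00° W.

38.00° W, 36.00° W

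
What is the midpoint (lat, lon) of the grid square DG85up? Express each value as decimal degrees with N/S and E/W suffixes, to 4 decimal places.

Field D=3, G=6: +3·20° lon, +6·10° lat → SW at lon -120°, lat -30°.
Square 8, 5: +8·2° lon, +5·1° lat → SW at lon -104°, lat -25°.
Subsquare u=20, p=15: +20·0.0833333° lon, +15·0.0416667° lat → SW at lon -102.333°, lat -24.375°.
Cell spans 0.0833333° lon × 0.0416667° lat. Centre is SW corner plus half of each.
latitude 24.3542° S, longitude 102.2917° W.

24.3542° S, 102.2917° W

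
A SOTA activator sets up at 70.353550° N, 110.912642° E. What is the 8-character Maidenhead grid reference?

OQ50ki94

Shift to the Maidenhead origin (180°W, 90°S): lon 290.91264, lat 160.35355.
Field: 290.91264/20 → 14 → O, 160.35355/10 → 16 → Q; chars OQ.
Square: 10.91264/2 → 5, 0.35355/1 → 0; chars 50.
Subsquare: 0.91264/0.0833333 → 10 → k, 0.35355/0.0416667 → 8 → i; chars ki.
Extended square: 0.07931/0.00833333 → 9, 0.02022/0.00416667 → 4; chars 94.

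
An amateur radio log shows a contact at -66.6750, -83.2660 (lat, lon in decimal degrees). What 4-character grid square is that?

EC83

Shift to the Maidenhead origin (180°W, 90°S): lon 96.73, lat 23.33.
Field: lon ⌊96.73/20⌋ = 4 → E; lat ⌊23.33/10⌋ = 2 → C.
Square: lon ⌊16.73/2⌋ = 8; lat ⌊3.33/1⌋ = 3.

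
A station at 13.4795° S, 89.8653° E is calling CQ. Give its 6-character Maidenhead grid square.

NH46wm

Shift to the Maidenhead origin (180°W, 90°S): lon 269.8653, lat 76.5205.
Field: 269.8653/20 → 13 → N, 76.5205/10 → 7 → H; chars NH.
Square: 9.8653/2 → 4, 6.5205/1 → 6; chars 46.
Subsquare: 1.8653/0.0833333 → 22 → w, 0.5205/0.0416667 → 12 → m; chars wm.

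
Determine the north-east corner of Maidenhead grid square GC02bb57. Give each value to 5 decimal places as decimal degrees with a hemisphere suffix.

67.92500° S, 59.86667° W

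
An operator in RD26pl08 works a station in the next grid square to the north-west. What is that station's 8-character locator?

Longitude extended square 0; −1 → -1, wraps to 9, carry into subsquare.
Longitude subsquare p = 15; −1 → 14 = o.
Latitude extended square 8; +1 → 9.

RD26ol99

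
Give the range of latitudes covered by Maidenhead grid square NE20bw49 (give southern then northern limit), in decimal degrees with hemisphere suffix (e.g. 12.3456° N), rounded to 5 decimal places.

Field N=13, E=4: +13·20° lon, +4·10° lat → SW at lon 80°, lat -50°.
Square 2, 0: +2·2° lon, +0·1° lat → SW at lon 84°, lat -50°.
Subsquare b=1, w=22: +1·0.0833333° lon, +22·0.0416667° lat → SW at lon 84.0833°, lat -49.0833°.
Extended square 4, 9: +4·0.00833333° lon, +9·0.00416667° lat → SW at lon 84.1167°, lat -49.0458°.
Cell spans 0.00833333° lon × 0.00416667° lat.
south 49.04583° S, north 49.04167° S.

49.04583° S, 49.04167° S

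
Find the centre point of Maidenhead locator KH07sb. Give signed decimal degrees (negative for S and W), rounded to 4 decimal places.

Field K=10, H=7: +10·20° lon, +7·10° lat → SW at lon 20°, lat -20°.
Square 0, 7: +0·2° lon, +7·1° lat → SW at lon 20°, lat -13°.
Subsquare s=18, b=1: +18·0.0833333° lon, +1·0.0416667° lat → SW at lon 21.5°, lat -12.9583°.
Cell spans 0.0833333° lon × 0.0416667° lat. Centre is SW corner plus half of each.
latitude -12.9375, longitude 21.5417.

-12.9375, 21.5417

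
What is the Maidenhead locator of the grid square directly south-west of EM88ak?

EM78xj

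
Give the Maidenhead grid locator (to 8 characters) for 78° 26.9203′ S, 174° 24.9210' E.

Shift to the Maidenhead origin (180°W, 90°S): lon 354.41535, lat 11.55133.
Field (20°×10°, letters A–R): lon ⌊354.41535/20⌋ = 17 → R; lat ⌊11.55133/10⌋ = 1 → B.
Square (2°×1°, digits 0–9): lon ⌊14.41535/2⌋ = 7; lat ⌊1.55133/1⌋ = 1.
Subsquare (5′×2.5′, letters a–x): lon ⌊0.41535/0.0833333⌋ = 4 → e; lat ⌊0.55133/0.0416667⌋ = 13 → n.
Extended square (30″×15″, digits 0–9): lon ⌊0.08202/0.00833333⌋ = 9; lat ⌊0.00966/0.00416667⌋ = 2.

RB71en92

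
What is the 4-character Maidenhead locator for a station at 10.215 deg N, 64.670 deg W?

Add 180° to longitude and 90° to latitude: 115.33, 100.22.
Field: lon ⌊115.33/20⌋ = 5 → F; lat ⌊100.22/10⌋ = 10 → K.
Square: lon ⌊15.33/2⌋ = 7; lat ⌊0.22/1⌋ = 0.

FK70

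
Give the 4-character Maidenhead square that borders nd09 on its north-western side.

ME90

Longitude square 0; −1 → -1, wraps to 9, carry into field.
Longitude field N = 13; −1 → 12 = M.
Latitude square 9; +1 → 10, wraps to 0, carry into field.
Latitude field D = 3; +1 → 4 = E.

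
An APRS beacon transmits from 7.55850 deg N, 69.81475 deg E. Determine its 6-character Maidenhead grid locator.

Offset from 180°W / 90°S: lon 249.8148°, lat 97.5585°.
Field (20°×10°, letters A–R): lon ⌊249.8148/20⌋ = 12 → M; lat ⌊97.5585/10⌋ = 9 → J.
Square (2°×1°, digits 0–9): lon ⌊9.8148/2⌋ = 4; lat ⌊7.5585/1⌋ = 7.
Subsquare (5′×2.5′, letters a–x): lon ⌊1.8148/0.0833333⌋ = 21 → v; lat ⌊0.5585/0.0416667⌋ = 13 → n.

MJ47vn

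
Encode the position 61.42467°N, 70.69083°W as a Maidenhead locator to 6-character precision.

Shift to the Maidenhead origin (180°W, 90°S): lon 109.3092, lat 151.4247.
Field: lon ⌊109.3092/20⌋ = 5 → F; lat ⌊151.4247/10⌋ = 15 → P.
Square: lon ⌊9.3092/2⌋ = 4; lat ⌊1.4247/1⌋ = 1.
Subsquare: lon ⌊1.3092/0.0833333⌋ = 15 → p; lat ⌊0.4247/0.0416667⌋ = 10 → k.

FP41pk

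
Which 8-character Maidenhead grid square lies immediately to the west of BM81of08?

Longitude extended square 0; −1 → -1, wraps to 9, carry into subsquare.
Longitude subsquare o = 14; −1 → 13 = n.
The latitude characters are unchanged.

BM81nf98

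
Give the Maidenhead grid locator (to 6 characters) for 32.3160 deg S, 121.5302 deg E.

PF07sq

Add 180° to longitude and 90° to latitude: 301.5302, 57.6840.
Field (20°×10°, letters A–R): 301.5302/20 → 15 → P, 57.6840/10 → 5 → F; chars PF.
Square (2°×1°, digits 0–9): 1.5302/2 → 0, 7.6840/1 → 7; chars 07.
Subsquare (5′×2.5′, letters a–x): 1.5302/0.0833333 → 18 → s, 0.6840/0.0416667 → 16 → q; chars sq.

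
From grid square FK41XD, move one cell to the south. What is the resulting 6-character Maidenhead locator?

FK41xc

Latitude subsquare d = 3; −1 → 2 = c.
The longitude characters are unchanged.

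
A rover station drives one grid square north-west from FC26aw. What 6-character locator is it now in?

FC16xx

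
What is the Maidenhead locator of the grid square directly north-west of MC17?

MC08

Longitude square 1; −1 → 0.
Latitude square 7; +1 → 8.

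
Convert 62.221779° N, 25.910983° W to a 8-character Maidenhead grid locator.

HP72bf03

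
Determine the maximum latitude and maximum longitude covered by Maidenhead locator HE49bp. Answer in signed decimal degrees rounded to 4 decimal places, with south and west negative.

Field H=7, E=4: +7·20° lon, +4·10° lat → SW at lon -40°, lat -50°.
Square 4, 9: +4·2° lon, +9·1° lat → SW at lon -32°, lat -41°.
Subsquare b=1, p=15: +1·0.0833333° lon, +15·0.0416667° lat → SW at lon -31.9167°, lat -40.375°.
Cell spans 0.0833333° lon × 0.0416667° lat. NE corner is SW corner plus one full cell.
latitude -40.3333, longitude -31.8333.

-40.3333, -31.8333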